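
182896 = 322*568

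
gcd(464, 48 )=16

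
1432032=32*44751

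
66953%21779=1616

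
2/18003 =2/18003 = 0.00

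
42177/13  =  42177/13=3244.38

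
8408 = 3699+4709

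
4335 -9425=-5090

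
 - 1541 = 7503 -9044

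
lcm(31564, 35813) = 1862276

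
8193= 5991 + 2202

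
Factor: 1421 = 7^2*29^1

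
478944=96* 4989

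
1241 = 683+558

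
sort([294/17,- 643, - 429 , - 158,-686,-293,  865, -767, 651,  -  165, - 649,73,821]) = [ - 767, - 686 , -649, - 643 , - 429, - 293 , - 165, - 158,294/17,73 , 651, 821,865]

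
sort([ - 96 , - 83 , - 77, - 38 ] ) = [ - 96,- 83 , - 77, - 38]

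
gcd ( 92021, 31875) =17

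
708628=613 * 1156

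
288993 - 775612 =  -  486619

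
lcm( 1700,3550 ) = 120700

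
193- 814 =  - 621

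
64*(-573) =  - 36672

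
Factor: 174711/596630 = 2^ ( - 1)*3^1*5^( - 1) * 58237^1*59663^ ( - 1) 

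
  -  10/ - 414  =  5/207   =  0.02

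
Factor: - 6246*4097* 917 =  - 2^1*3^2*7^1*17^1 * 131^1*241^1*347^1 = - 23465903454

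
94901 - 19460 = 75441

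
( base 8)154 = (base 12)90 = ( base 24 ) 4C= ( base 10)108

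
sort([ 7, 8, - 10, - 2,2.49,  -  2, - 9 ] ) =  [ - 10, - 9, - 2,- 2,2.49, 7,8 ]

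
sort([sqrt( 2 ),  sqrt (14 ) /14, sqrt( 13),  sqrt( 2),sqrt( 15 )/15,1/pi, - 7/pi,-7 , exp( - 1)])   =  [-7, - 7/pi, sqrt( 15)/15,sqrt( 14) /14,  1/pi,exp ( - 1),sqrt( 2 ),  sqrt( 2),sqrt(13)]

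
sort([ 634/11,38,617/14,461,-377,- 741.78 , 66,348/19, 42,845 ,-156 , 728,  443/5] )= [ - 741.78,-377,  -  156, 348/19,38,42,617/14,634/11,66 , 443/5, 461,728, 845 ] 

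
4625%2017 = 591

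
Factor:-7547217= -3^1*2515739^1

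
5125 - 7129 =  - 2004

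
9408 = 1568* 6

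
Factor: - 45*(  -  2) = 2^1*3^2*5^1 = 90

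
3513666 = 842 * 4173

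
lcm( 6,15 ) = 30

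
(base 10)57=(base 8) 71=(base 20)2H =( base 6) 133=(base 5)212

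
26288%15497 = 10791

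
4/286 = 2/143=0.01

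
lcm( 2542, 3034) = 94054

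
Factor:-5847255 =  - 3^3*5^1 * 43313^1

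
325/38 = 8 + 21/38 = 8.55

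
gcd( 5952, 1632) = 96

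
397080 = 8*49635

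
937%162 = 127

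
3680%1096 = 392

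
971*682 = 662222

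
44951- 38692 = 6259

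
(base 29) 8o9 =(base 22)f7j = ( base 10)7433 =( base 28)9dd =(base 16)1d09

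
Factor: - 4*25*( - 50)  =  5000 = 2^3* 5^4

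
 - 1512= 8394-9906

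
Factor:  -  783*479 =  -3^3*29^1* 479^1 = - 375057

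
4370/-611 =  - 8 + 518/611 = -7.15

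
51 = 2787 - 2736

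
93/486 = 31/162 = 0.19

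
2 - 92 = -90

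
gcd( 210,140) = 70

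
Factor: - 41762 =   -  2^1*7^1*19^1*157^1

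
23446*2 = 46892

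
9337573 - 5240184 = 4097389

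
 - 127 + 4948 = 4821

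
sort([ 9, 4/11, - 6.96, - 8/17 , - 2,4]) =[ - 6.96 , - 2,- 8/17, 4/11,4, 9] 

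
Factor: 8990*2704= 24308960  =  2^5*5^1*13^2*29^1 * 31^1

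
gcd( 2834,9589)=1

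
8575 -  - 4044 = 12619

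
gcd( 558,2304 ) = 18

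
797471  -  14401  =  783070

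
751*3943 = 2961193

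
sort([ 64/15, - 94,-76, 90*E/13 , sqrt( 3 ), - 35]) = [ - 94 , - 76, - 35,sqrt( 3),64/15, 90 *E/13] 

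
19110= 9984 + 9126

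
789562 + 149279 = 938841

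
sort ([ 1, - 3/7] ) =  [ - 3/7,1]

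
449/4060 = 449/4060   =  0.11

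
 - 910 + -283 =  - 1193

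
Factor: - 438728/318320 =- 2^( - 1)*5^( - 1 ) * 23^(-1)*317^1 =- 317/230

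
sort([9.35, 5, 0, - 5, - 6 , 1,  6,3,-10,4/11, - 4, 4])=[ - 10,  -  6, - 5, - 4,0,  4/11, 1, 3,4  ,  5 , 6, 9.35]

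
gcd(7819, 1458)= 1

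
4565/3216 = 1 + 1349/3216 = 1.42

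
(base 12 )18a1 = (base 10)3001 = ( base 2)101110111001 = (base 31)33p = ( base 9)4104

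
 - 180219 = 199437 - 379656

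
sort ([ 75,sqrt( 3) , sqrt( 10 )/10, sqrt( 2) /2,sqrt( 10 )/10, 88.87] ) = [ sqrt( 10 )/10 , sqrt(10)/10, sqrt( 2) /2, sqrt( 3), 75, 88.87 ]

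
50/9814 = 25/4907 = 0.01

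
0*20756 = 0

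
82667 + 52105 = 134772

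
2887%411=10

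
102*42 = 4284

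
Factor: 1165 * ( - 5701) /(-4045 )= 233^1 * 809^ ( - 1 )*5701^1  =  1328333/809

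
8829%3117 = 2595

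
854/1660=427/830 = 0.51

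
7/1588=7/1588 = 0.00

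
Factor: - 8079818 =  - 2^1 * 131^1*30839^1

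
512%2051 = 512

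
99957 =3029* 33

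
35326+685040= 720366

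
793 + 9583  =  10376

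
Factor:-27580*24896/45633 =  -  2^8*3^( - 1 )*5^1*41^(-1)*53^( - 1)*197^1*389^1= -98090240/6519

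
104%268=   104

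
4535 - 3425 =1110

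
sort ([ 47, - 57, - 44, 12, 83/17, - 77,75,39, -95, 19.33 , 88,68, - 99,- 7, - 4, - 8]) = [-99 , - 95, - 77, - 57,-44, - 8, - 7, - 4, 83/17, 12, 19.33, 39, 47, 68,75,88 ] 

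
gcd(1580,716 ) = 4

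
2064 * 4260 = 8792640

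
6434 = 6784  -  350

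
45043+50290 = 95333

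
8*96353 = 770824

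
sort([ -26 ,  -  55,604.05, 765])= [ - 55,-26,604.05, 765 ] 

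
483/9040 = 483/9040   =  0.05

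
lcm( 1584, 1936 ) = 17424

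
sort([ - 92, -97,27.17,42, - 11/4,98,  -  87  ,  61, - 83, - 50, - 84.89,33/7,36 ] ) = [ - 97,  -  92, - 87,  -  84.89, - 83, - 50, - 11/4, 33/7, 27.17,36, 42, 61,  98]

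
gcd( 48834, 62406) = 18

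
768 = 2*384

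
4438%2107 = 224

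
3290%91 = 14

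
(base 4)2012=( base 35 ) 3T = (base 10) 134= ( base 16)86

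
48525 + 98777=147302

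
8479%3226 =2027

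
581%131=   57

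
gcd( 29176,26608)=8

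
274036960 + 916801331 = 1190838291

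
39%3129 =39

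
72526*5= 362630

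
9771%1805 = 746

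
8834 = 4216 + 4618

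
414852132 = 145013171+269838961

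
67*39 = 2613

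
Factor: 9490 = 2^1*5^1 * 13^1*73^1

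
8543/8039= 1 + 504/8039 = 1.06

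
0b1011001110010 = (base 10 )5746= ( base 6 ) 42334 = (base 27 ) 7NM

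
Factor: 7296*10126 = 2^8*3^1*19^1*61^1*83^1 = 73879296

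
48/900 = 4/75 = 0.05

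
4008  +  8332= 12340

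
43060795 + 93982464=137043259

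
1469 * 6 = 8814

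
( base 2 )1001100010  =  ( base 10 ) 610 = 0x262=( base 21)181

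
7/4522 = 1/646 = 0.00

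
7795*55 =428725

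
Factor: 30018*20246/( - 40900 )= -151936107/10225= - 3^1 * 5^(-2 ) * 53^1 * 191^1*409^( - 1 ) *5003^1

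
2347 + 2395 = 4742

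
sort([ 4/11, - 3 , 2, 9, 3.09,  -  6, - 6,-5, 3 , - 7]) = [ - 7, - 6, - 6, - 5, - 3, 4/11,2, 3,  3.09, 9]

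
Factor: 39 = 3^1*13^1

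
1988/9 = 1988/9 = 220.89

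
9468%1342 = 74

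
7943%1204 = 719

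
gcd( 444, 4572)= 12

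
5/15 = 1/3  =  0.33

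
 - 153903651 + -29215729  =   - 183119380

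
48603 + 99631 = 148234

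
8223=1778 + 6445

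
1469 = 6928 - 5459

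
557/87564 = 557/87564 = 0.01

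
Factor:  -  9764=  - 2^2*2441^1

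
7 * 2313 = 16191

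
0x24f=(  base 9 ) 726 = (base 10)591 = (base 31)j2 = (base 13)366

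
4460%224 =204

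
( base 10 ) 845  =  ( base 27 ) 148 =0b1101001101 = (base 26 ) 16d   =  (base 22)1g9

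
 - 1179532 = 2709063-3888595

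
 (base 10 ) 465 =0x1D1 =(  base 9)566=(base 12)329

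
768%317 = 134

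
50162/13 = 50162/13 = 3858.62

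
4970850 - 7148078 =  - 2177228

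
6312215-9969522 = -3657307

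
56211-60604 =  - 4393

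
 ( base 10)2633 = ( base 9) 3545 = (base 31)2mt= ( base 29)33n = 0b101001001001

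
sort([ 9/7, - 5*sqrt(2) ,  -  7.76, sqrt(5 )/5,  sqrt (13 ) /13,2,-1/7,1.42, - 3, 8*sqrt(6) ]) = [ - 7.76, -5* sqrt( 2) , - 3, - 1/7 , sqrt (13)/13, sqrt( 5)/5,9/7 , 1.42, 2, 8*sqrt(6 )] 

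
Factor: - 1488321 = - 3^3 * 199^1*277^1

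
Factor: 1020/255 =2^2 =4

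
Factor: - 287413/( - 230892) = 2^(  -  2)*3^( - 1) * 7^1*19^1*71^( - 1)*271^( - 1)*2161^1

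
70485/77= 70485/77 = 915.39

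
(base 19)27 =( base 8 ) 55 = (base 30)1F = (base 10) 45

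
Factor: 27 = 3^3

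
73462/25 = 2938+12/25 = 2938.48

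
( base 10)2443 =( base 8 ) 4613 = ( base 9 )3314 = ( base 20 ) 623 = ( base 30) 2ld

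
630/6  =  105 = 105.00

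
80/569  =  80/569 = 0.14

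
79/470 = 79/470 = 0.17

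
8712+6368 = 15080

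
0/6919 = 0  =  0.00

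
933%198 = 141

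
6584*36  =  237024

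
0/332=0=   0.00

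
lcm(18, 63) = 126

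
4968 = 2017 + 2951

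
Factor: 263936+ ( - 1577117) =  - 1313181  =  - 3^2*53^1*2753^1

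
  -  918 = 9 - 927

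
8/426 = 4/213=0.02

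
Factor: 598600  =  2^3*5^2*41^1*73^1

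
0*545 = 0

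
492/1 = 492 = 492.00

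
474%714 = 474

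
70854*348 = 24657192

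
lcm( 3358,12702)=292146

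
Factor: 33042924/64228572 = 305953/594709= 37^1* 8269^1*594709^( - 1)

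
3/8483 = 3/8483 = 0.00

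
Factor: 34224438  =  2^1 * 3^1* 233^1*24481^1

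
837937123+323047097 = 1160984220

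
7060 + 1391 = 8451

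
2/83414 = 1/41707 = 0.00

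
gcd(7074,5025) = 3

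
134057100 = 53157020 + 80900080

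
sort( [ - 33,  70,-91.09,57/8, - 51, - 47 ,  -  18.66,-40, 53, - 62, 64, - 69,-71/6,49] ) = [ - 91.09, - 69, - 62,-51, - 47 ,-40, - 33,  -  18.66,-71/6,57/8, 49,53, 64,70]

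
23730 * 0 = 0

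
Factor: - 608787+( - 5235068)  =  -5843855 = - 5^1*1168771^1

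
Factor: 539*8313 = 4480707 = 3^1*7^2*11^1*17^1*163^1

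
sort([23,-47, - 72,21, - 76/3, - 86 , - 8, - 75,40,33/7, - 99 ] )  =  [ - 99,-86, - 75, - 72, -47 , - 76/3, - 8 , 33/7, 21,23,40]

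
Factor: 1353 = 3^1* 11^1*41^1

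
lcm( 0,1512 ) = 0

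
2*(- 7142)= - 14284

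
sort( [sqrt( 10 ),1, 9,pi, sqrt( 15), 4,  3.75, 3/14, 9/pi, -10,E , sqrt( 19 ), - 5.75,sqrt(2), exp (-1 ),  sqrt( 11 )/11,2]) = [  -  10,  -  5.75, 3/14,sqrt( 11)/11, exp( - 1 ), 1,  sqrt( 2 ),2,E,9/pi, pi,sqrt( 10), 3.75, sqrt(15 ), 4,sqrt(19), 9 ]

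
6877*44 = 302588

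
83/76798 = 83/76798  =  0.00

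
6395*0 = 0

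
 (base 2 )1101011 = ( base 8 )153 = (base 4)1223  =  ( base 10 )107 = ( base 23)4F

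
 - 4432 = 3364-7796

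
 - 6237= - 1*6237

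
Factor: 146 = 2^1 * 73^1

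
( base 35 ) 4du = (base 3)21101110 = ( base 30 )5TF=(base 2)1010100001001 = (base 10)5385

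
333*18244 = 6075252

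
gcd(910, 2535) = 65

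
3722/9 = 413 + 5/9 = 413.56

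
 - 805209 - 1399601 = - 2204810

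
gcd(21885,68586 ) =3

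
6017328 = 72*83574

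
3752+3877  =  7629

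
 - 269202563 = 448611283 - 717813846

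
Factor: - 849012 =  - 2^2*3^1*139^1*509^1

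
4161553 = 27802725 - 23641172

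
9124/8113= 1 + 1011/8113 = 1.12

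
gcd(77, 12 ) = 1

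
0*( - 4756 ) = 0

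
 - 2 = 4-6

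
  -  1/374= - 1/374 = -  0.00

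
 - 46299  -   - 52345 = 6046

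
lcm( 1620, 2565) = 30780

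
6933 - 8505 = -1572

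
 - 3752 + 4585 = 833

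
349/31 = 11 + 8/31 = 11.26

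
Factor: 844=2^2*211^1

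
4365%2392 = 1973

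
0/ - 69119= 0/1 =- 0.00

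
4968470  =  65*76438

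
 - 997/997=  - 1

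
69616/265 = 69616/265 = 262.70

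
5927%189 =68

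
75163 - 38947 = 36216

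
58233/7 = 8319 = 8319.00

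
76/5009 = 76/5009 =0.02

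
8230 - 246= 7984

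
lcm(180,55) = 1980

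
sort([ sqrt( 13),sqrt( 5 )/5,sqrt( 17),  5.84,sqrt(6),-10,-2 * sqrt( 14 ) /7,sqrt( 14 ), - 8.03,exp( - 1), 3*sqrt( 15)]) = [-10, - 8.03 , - 2 *sqrt( 14) /7,exp(  -  1 ),  sqrt( 5) /5,sqrt( 6 ), sqrt( 13 ) , sqrt( 14),sqrt(17),5.84,3* sqrt(15) ] 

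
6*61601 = 369606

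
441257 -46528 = 394729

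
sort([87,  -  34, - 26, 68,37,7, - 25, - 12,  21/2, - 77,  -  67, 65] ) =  [ - 77,  -  67,  -  34, - 26 , - 25, - 12,7, 21/2,37,65, 68, 87]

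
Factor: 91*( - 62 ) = - 2^1*7^1*13^1*31^1 = - 5642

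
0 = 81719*0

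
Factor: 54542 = 2^1 * 27271^1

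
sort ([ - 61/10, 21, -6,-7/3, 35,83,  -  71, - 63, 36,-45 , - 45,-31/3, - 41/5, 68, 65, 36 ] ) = [-71, - 63,-45, - 45, - 31/3, - 41/5, - 61/10,-6, - 7/3, 21, 35,  36, 36,65,  68, 83]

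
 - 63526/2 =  - 31763 = - 31763.00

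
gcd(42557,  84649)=1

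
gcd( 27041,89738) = 1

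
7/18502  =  7/18502 = 0.00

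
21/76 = 21/76 = 0.28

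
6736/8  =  842 = 842.00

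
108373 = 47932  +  60441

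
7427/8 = 7427/8=928.38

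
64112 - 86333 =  - 22221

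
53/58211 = 53/58211  =  0.00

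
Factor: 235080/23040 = 653/64= 2^( - 6 ) * 653^1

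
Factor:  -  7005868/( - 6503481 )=2^2*3^(-2) * 167^( - 1)*4327^( - 1)*1751467^1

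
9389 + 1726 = 11115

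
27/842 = 27/842 = 0.03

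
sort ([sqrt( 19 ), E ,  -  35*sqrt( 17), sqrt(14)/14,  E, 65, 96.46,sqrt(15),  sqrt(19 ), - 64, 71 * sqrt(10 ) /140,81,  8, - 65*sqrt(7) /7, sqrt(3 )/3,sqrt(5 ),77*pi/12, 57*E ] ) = [  -  35*sqrt( 17), - 64 ,  -  65*sqrt(7)/7, sqrt( 14 )/14,sqrt(3 )/3, 71 * sqrt(10 ) /140,sqrt(  5 ),E, E , sqrt(15 ),sqrt(19) , sqrt( 19) , 8,77*pi/12, 65,  81,96.46,  57*E] 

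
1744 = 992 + 752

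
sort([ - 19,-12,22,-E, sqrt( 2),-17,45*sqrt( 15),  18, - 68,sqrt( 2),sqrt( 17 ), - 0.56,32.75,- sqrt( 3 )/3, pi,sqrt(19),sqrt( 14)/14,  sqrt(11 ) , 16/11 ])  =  [-68,-19, - 17,-12,-E, - sqrt(3)/3,-0.56, sqrt(14 ) /14,sqrt( 2 ),sqrt( 2), 16/11, pi,sqrt( 11 ),sqrt( 17 ),  sqrt(19), 18,22,32.75, 45*sqrt ( 15 ) ] 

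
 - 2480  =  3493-5973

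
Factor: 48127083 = 3^1*16042361^1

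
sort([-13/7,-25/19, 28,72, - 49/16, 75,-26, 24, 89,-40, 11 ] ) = [-40,-26,-49/16, - 13/7, - 25/19, 11, 24, 28, 72, 75, 89]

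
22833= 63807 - 40974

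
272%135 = 2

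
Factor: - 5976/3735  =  - 8/5  =  - 2^3*5^ (-1) 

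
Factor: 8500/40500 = 17/81 = 3^(-4) * 17^1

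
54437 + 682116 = 736553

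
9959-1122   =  8837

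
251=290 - 39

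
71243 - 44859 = 26384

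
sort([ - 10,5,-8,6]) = [ -10,- 8,5, 6]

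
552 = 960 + -408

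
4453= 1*4453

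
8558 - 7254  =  1304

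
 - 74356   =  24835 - 99191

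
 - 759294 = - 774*981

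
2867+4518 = 7385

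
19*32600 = 619400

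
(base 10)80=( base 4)1100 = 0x50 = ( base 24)38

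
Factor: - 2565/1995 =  - 3^2*7^( - 1 ) = - 9/7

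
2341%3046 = 2341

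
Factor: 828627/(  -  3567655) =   -  3^1 * 5^(  -  1 ) *7^( - 1 )*13^( - 1 )*7841^( - 1 )*276209^1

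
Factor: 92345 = 5^1*11^1*23^1*73^1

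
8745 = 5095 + 3650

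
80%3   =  2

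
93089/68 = 1368 +65/68 = 1368.96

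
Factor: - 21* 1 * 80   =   - 2^4*3^1*5^1*7^1 = - 1680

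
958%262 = 172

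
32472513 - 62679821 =-30207308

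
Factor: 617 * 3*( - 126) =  - 2^1*3^3*7^1*617^1  =  - 233226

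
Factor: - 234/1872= - 2^ ( - 3)=-  1/8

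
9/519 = 3/173 = 0.02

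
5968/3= 5968/3=   1989.33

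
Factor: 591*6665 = 3^1*5^1*31^1*43^1 * 197^1=3939015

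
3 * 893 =2679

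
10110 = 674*15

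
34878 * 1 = 34878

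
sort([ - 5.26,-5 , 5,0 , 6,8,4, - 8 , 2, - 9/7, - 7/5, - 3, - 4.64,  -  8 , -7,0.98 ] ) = [ - 8, - 8, - 7, - 5.26, - 5, - 4.64 , - 3 , - 7/5 , - 9/7 , 0, 0.98, 2, 4, 5, 6,8 ]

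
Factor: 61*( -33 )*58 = -2^1*3^1*11^1*29^1*61^1 = - 116754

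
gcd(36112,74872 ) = 8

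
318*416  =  132288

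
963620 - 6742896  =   - 5779276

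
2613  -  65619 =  - 63006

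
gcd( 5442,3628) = 1814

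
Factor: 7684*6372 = 48962448 = 2^4*3^3*17^1*59^1*113^1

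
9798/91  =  107  +  61/91=107.67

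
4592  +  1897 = 6489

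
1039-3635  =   - 2596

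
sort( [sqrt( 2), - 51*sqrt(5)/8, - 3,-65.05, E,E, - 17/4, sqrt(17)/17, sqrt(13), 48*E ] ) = [-65.05,- 51*sqrt( 5 ) /8, - 17/4, - 3,sqrt( 17)/17, sqrt( 2),E, E,  sqrt( 13 ), 48*E ] 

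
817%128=49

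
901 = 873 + 28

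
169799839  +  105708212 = 275508051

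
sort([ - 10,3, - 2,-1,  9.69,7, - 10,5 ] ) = [  -  10, - 10, - 2, - 1,3, 5,7, 9.69 ]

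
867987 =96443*9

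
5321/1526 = 3+ 743/1526=3.49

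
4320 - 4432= - 112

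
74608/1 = 74608 = 74608.00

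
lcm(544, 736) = 12512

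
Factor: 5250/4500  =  2^(-1)*3^(-1 ) * 7^1 = 7/6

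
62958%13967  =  7090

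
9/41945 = 9/41945 =0.00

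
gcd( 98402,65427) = 1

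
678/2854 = 339/1427 = 0.24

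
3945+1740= 5685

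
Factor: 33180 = 2^2*3^1* 5^1*7^1*79^1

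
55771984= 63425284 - 7653300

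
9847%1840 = 647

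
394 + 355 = 749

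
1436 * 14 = 20104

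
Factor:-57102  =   - 2^1*3^1*31^1*307^1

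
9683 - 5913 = 3770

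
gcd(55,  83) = 1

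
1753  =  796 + 957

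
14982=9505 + 5477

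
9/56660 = 9/56660 = 0.00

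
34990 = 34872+118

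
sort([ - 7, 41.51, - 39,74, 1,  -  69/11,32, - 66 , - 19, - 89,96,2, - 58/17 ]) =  [ - 89, - 66,- 39, - 19,  -  7,-69/11, -58/17, 1 , 2, 32, 41.51,  74 , 96 ] 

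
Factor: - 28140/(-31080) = 67/74  =  2^(-1)*37^( - 1)*67^1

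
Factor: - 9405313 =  - 9405313^1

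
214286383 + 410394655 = 624681038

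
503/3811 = 503/3811  =  0.13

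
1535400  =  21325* 72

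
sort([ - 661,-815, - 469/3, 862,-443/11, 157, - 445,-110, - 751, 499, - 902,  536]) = [ - 902 , -815, -751,  -  661,- 445,-469/3, - 110 , -443/11, 157, 499,536,862] 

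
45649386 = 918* 49727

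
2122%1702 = 420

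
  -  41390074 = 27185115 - 68575189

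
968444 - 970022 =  - 1578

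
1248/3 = 416 = 416.00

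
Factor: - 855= - 3^2*5^1*19^1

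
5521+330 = 5851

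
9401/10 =9401/10= 940.10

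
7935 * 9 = 71415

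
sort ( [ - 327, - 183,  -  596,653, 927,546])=[ - 596,-327 , -183,546 , 653, 927]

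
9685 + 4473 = 14158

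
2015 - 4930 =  - 2915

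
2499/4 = 2499/4  =  624.75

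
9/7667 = 9/7667 = 0.00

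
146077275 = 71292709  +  74784566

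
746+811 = 1557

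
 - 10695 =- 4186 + -6509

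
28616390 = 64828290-36211900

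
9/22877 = 9/22877 = 0.00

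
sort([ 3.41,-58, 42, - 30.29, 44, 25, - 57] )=[ - 58,-57, - 30.29, 3.41, 25,42, 44]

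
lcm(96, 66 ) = 1056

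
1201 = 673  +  528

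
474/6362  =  237/3181=0.07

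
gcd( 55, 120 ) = 5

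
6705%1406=1081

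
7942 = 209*38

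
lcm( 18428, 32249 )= 128996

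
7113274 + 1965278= 9078552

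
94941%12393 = 8190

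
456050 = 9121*50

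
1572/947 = 1572/947 = 1.66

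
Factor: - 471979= -19^1*24841^1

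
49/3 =16 + 1/3 = 16.33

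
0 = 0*1406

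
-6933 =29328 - 36261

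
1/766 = 1/766 = 0.00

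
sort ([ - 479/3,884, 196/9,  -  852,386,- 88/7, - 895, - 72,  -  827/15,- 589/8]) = [- 895, - 852,- 479/3, - 589/8, - 72, - 827/15, - 88/7,196/9,386,884] 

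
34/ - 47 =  - 1 + 13/47= - 0.72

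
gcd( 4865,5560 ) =695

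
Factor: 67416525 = 3^2 * 5^2 * 11^1*27239^1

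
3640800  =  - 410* ( - 8880)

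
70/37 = 70/37=   1.89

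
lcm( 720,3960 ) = 7920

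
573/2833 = 573/2833 =0.20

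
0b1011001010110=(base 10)5718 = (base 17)12D6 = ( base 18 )HBC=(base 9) 7753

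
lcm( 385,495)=3465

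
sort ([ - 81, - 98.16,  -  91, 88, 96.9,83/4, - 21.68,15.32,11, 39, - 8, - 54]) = [ - 98.16, - 91, - 81, -54,- 21.68 , - 8, 11,15.32,83/4,39,88,96.9 ] 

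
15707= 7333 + 8374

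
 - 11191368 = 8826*( -1268 ) 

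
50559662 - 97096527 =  - 46536865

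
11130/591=18+164/197 =18.83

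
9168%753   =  132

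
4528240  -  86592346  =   - 82064106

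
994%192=34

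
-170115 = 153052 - 323167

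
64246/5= 12849+1/5 = 12849.20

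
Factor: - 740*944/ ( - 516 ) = 174640/129= 2^4*3^( - 1)*5^1*37^1*43^( - 1)*59^1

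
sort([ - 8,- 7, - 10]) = [ - 10,-8 , -7 ]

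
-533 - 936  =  -1469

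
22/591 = 22/591 =0.04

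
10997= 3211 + 7786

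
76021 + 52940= 128961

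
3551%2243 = 1308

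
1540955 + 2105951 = 3646906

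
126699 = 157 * 807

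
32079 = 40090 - 8011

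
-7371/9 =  - 819 = - 819.00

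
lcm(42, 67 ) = 2814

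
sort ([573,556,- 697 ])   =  [-697,  556, 573] 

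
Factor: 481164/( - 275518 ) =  - 606/347 = - 2^1*3^1*101^1*347^ ( - 1)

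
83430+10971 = 94401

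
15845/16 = 15845/16= 990.31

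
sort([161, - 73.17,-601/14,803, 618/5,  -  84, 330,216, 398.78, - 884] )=[-884,  -  84, - 73.17, - 601/14, 618/5, 161, 216, 330,  398.78 , 803] 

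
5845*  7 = 40915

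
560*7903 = 4425680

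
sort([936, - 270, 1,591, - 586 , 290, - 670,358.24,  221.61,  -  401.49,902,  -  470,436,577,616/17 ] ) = [  -  670 ,-586, - 470 , - 401.49,  -  270,1, 616/17,221.61,290,358.24, 436,577,591,902,  936 ]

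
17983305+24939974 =42923279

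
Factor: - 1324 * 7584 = -2^7*3^1*79^1*331^1  =  - 10041216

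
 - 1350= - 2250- - 900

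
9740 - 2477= 7263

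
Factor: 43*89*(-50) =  - 2^1*5^2*43^1*89^1 = -191350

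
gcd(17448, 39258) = 4362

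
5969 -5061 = 908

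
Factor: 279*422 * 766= 2^2*3^2*31^1 * 211^1 *383^1=90187308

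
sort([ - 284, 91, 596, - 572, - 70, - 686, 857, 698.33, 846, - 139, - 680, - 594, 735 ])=[  -  686,  -  680, - 594, - 572, - 284, - 139, - 70,91 , 596, 698.33, 735, 846,857] 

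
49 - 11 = 38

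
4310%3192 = 1118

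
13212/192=1101/16 =68.81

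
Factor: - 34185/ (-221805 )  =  3^(- 2)*31^( - 1 )*43^1 = 43/279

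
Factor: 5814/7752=3/4= 2^( - 2 )*3^1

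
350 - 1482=  -  1132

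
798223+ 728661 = 1526884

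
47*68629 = 3225563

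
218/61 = 3  +  35/61 = 3.57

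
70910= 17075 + 53835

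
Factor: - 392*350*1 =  - 2^4*5^2*7^3 = - 137200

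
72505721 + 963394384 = 1035900105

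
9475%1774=605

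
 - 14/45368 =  - 7/22684 = -0.00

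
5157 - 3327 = 1830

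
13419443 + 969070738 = 982490181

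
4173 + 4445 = 8618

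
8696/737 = 11  +  589/737 = 11.80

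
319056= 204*1564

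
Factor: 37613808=2^4*3^4 * 29023^1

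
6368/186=3184/93 = 34.24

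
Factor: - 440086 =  - 2^1*293^1*751^1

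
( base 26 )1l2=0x4c8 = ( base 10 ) 1224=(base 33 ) 143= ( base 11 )a13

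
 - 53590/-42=26795/21 = 1275.95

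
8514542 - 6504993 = 2009549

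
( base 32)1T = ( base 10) 61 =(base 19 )34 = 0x3d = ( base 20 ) 31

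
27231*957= 26060067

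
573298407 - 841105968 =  - 267807561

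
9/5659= 9/5659= 0.00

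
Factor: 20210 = 2^1*5^1*43^1*47^1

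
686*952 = 653072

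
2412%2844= 2412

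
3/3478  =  3/3478 = 0.00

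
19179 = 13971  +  5208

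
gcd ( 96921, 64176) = 3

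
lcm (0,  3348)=0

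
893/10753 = 893/10753 = 0.08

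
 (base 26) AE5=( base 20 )HG9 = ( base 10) 7129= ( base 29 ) 8DO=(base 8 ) 15731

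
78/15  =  5 + 1/5 =5.20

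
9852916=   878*11222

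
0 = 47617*0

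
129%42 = 3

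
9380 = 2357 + 7023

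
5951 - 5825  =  126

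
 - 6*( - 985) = 5910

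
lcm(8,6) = 24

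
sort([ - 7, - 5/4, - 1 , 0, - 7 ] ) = [-7, - 7, - 5/4,- 1,0]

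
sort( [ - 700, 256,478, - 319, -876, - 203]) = [- 876, - 700,- 319, - 203, 256, 478] 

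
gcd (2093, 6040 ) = 1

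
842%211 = 209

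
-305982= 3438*( - 89 ) 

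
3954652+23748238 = 27702890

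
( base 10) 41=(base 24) 1H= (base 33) 18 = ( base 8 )51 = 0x29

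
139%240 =139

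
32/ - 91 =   -  1 + 59/91 = - 0.35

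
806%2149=806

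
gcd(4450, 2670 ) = 890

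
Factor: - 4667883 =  - 3^1*11^1*37^1*3823^1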